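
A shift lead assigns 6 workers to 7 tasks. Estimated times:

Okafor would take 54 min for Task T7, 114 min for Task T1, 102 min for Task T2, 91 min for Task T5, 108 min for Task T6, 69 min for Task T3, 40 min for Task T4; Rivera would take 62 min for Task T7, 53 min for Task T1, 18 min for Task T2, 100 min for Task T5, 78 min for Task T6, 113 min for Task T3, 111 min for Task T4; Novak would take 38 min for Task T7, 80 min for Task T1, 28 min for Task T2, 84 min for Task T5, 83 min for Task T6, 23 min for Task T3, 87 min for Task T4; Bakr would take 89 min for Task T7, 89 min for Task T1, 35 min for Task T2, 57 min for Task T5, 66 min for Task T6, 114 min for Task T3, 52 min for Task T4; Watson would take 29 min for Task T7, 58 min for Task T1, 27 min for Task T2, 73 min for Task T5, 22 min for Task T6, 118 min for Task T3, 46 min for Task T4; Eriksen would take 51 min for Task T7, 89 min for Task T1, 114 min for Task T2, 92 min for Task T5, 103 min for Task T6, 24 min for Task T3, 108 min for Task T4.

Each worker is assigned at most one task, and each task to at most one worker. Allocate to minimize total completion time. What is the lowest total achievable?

Optimal: Okafor→Task T4 (40 min), Rivera→Task T2 (18 min), Novak→Task T7 (38 min), Bakr→Task T5 (57 min), Watson→Task T6 (22 min), Eriksen→Task T3 (24 min) — total 40+18+38+57+22+24 = 199 min.
Next-best assignment: Okafor→Task T4, Rivera→Task T2, Novak→Task T3, Bakr→Task T5, Watson→Task T6, Eriksen→Task T7 = 211 min.
Swapping Okafor↔Watson (Okafor→Task T6 108 min, Watson→Task T4 46 min) adds 92.
Every other assignment is strictly worse.

Minimum total: 199 min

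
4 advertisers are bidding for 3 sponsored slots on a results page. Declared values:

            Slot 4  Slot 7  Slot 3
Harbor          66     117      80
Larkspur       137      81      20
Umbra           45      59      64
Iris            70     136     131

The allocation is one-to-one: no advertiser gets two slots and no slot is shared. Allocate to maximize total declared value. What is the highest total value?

Maximum total: $385

This is a one-to-one assignment (maximum-weight bipartite matching).
Optimal: Larkspur→Slot 4 ($137), Harbor→Slot 7 ($117), Iris→Slot 3 ($131) — total 137+117+131 = $385.
Max-entry greedy (repeatedly take the single best remaining cell) gives $353, worse by 32.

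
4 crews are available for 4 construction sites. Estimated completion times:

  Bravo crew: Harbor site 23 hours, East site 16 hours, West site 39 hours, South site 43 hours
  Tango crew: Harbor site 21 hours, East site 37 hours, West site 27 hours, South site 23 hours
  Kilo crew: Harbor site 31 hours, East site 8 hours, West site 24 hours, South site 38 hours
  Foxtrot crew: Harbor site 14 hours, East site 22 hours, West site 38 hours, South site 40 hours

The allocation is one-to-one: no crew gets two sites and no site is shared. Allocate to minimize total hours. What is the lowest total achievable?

Minimum total: 77 hours

Optimal: Bravo crew→East site (16 hours), Tango crew→South site (23 hours), Kilo crew→West site (24 hours), Foxtrot crew→Harbor site (14 hours) — total 16+23+24+14 = 77 hours.
Swapping Kilo crew↔Bravo crew (Kilo crew→East site 8 hours, Bravo crew→West site 39 hours) adds 7.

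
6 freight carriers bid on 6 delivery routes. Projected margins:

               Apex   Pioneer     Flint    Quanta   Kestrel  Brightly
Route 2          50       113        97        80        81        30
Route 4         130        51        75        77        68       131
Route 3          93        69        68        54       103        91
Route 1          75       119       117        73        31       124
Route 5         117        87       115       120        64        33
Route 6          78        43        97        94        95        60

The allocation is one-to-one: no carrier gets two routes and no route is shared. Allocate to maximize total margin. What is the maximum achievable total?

Optimal: Apex→Route 4 ($130k), Pioneer→Route 2 ($113k), Flint→Route 6 ($97k), Quanta→Route 5 ($120k), Kestrel→Route 3 ($103k), Brightly→Route 1 ($124k) — total 130+113+97+120+103+124 = $687k.
Max-entry greedy (repeatedly take the single best remaining cell) gives $648k, worse by 39.
Next-best assignment: Apex→Route 4, Pioneer→Route 2, Flint→Route 5, Quanta→Route 6, Kestrel→Route 3, Brightly→Route 1 = $679k.

Maximum total: $687k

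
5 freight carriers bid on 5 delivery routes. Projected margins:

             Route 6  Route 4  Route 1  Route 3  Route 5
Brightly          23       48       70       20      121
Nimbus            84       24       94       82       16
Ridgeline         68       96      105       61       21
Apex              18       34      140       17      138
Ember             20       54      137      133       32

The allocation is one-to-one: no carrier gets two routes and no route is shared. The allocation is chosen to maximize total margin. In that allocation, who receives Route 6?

Optimal: Brightly→Route 5 ($121k), Nimbus→Route 6 ($84k), Ridgeline→Route 4 ($96k), Apex→Route 1 ($140k), Ember→Route 3 ($133k) — total 121+84+96+140+133 = $574k.
Every other assignment is strictly worse.
Nimbus's own top route is Route 1 ($94k), but forcing Nimbus→Route 1 and reassigning the rest optimally gives only $484k — worse by 90.

Nimbus receives Route 6.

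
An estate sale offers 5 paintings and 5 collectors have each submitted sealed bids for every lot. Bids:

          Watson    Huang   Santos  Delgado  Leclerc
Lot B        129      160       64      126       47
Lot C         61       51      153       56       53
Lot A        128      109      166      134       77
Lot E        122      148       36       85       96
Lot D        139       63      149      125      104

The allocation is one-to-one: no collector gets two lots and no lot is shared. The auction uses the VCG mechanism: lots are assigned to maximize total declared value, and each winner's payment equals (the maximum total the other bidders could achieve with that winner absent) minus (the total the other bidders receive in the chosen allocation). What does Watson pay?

Watson pays $8.

Efficient allocation: Watson→Lot D ($139), Huang→Lot B ($160), Santos→Lot C ($153), Delgado→Lot A ($134), Leclerc→Lot E ($96); total welfare W = $682.
Watson receives Lot D at value $139, so the others get W − 139 = $543.
Without Watson: best allocation of the remaining 4 bidders over all 5 lots is Huang→Lot B ($160), Santos→Lot C ($153), Delgado→Lot A ($134), Leclerc→Lot D ($104), total $551.
VCG payment = (others' best without Watson) − (others' welfare with Watson) = 551 − 543 = $8.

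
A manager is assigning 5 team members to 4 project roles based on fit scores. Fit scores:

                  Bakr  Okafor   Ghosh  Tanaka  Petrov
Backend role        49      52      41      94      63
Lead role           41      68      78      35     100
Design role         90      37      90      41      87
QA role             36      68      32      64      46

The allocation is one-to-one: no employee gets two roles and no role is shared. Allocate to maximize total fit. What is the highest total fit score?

Max total: 352 pts

Optimal: Tanaka→Backend role (94 pts), Petrov→Lead role (100 pts), Bakr→Design role (90 pts), Okafor→QA role (68 pts) — total 94+100+90+68 = 352 pts.
Row-greedy (each employee in turn takes its best remaining role) gives 263 pts, worse by 89.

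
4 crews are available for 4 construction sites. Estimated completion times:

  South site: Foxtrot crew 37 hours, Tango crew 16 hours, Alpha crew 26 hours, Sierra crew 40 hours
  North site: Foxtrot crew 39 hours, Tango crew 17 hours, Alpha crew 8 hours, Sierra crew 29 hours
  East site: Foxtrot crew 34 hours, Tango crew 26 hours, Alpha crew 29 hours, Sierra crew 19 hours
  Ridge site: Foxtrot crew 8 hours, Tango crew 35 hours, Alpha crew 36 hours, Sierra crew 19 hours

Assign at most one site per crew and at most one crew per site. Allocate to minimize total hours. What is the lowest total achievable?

Optimal: Foxtrot crew→Ridge site (8 hours), Tango crew→South site (16 hours), Alpha crew→North site (8 hours), Sierra crew→East site (19 hours) — total 8+16+8+19 = 51 hours.
Next-best assignment: Foxtrot crew→Ridge site, Tango crew→North site, Alpha crew→South site, Sierra crew→East site = 70 hours.
Every other assignment is strictly worse.

Minimum total: 51 hours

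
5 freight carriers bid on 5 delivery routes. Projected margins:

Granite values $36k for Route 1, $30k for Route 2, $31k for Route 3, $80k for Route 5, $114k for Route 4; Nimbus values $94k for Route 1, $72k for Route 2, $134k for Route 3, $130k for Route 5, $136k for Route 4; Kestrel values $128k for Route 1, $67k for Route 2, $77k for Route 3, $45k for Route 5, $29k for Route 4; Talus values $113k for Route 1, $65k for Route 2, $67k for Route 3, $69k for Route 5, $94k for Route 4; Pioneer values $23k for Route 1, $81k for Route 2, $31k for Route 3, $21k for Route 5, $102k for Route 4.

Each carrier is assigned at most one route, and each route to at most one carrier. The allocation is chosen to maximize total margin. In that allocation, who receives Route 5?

Talus receives Route 5.

This is a one-to-one assignment (maximum-weight bipartite matching).
Optimal: Granite→Route 4 ($114k), Nimbus→Route 3 ($134k), Kestrel→Route 1 ($128k), Talus→Route 5 ($69k), Pioneer→Route 2 ($81k) — total 114+134+128+69+81 = $526k.
Talus's own top route is Route 1 ($113k), but forcing Talus→Route 1 and reassigning the rest optimally gives only $515k — worse by 11.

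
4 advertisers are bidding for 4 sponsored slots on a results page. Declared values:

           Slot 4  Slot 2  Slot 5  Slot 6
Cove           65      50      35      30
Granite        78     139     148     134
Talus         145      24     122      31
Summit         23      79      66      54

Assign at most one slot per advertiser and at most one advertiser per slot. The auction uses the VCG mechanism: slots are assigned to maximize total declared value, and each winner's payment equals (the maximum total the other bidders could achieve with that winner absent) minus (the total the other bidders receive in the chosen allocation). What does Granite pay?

Granite pays $12.

Efficient allocation: Cove→Slot 6 ($30), Granite→Slot 5 ($148), Talus→Slot 4 ($145), Summit→Slot 2 ($79); total welfare W = $402.
Granite receives Slot 5 at value $148, so the others get W − 148 = $254.
Without Granite: best allocation of the remaining 3 bidders over all 4 slots is Cove→Slot 4 ($65), Talus→Slot 5 ($122), Summit→Slot 2 ($79), total $266.
VCG payment = (others' best without Granite) − (others' welfare with Granite) = 266 − 254 = $12.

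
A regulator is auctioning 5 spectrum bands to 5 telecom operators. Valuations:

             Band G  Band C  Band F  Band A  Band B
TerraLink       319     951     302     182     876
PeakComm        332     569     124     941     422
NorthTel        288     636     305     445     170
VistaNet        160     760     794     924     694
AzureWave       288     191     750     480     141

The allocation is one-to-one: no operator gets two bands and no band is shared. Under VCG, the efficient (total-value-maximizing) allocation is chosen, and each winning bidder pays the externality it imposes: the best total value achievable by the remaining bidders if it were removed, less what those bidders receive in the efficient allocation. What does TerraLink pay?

TerraLink pays $348M.

Efficient allocation: TerraLink→Band C ($951M), PeakComm→Band A ($941M), NorthTel→Band G ($288M), VistaNet→Band B ($694M), AzureWave→Band F ($750M); total welfare W = $3624M.
TerraLink receives Band C at value $951M, so the others get W − 951 = $2673M.
Without TerraLink: best allocation of the remaining 4 bidders over all 5 bands is PeakComm→Band A ($941M), NorthTel→Band C ($636M), VistaNet→Band B ($694M), AzureWave→Band F ($750M), total $3021M.
VCG payment = (others' best without TerraLink) − (others' welfare with TerraLink) = 3021 − 2673 = $348M.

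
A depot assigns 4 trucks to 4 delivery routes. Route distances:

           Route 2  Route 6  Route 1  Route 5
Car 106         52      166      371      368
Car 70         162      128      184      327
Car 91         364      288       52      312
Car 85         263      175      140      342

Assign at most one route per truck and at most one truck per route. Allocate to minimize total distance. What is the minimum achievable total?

Min total: 574 km

Optimal: Car 106→Route 2 (52 km), Car 70→Route 6 (128 km), Car 91→Route 1 (52 km), Car 85→Route 5 (342 km) — total 52+128+52+342 = 574 km.
Next-best assignment: Car 106→Route 2, Car 70→Route 5, Car 91→Route 1, Car 85→Route 6 = 606 km.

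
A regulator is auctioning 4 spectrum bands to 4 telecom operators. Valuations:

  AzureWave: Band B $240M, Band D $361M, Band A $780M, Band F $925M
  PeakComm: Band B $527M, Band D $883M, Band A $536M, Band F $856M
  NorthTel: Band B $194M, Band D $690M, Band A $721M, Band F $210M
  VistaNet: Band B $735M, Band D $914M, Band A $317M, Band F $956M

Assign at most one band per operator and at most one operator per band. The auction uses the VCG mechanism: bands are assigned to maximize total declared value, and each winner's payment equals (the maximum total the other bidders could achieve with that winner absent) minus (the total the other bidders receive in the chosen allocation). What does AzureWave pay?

Efficient allocation: AzureWave→Band F ($925M), PeakComm→Band D ($883M), NorthTel→Band A ($721M), VistaNet→Band B ($735M); total welfare W = $3264M.
AzureWave receives Band F at value $925M, so the others get W − 925 = $2339M.
Without AzureWave: best allocation of the remaining 3 bidders over all 4 bands is PeakComm→Band D ($883M), NorthTel→Band A ($721M), VistaNet→Band F ($956M), total $2560M.
VCG payment = (others' best without AzureWave) − (others' welfare with AzureWave) = 2560 − 2339 = $221M.

AzureWave pays $221M.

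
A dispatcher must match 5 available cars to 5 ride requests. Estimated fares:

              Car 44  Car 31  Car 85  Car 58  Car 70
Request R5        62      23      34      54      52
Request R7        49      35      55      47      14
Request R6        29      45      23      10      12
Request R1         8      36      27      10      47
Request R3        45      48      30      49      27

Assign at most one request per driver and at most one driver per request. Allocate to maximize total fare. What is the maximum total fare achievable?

Max total: $258

Optimal: Car 44→Request R5 ($62), Car 31→Request R6 ($45), Car 85→Request R7 ($55), Car 58→Request R3 ($49), Car 70→Request R1 ($47) — total 62+45+55+49+47 = $258.
Row-greedy (each driver in turn takes its best remaining request) gives $222, worse by 36.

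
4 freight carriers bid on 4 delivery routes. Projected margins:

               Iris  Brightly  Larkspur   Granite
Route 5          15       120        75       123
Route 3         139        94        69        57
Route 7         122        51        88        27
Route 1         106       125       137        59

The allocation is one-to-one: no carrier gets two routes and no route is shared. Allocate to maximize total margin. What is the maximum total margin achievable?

Optimal: Iris→Route 7 ($122k), Brightly→Route 3 ($94k), Larkspur→Route 1 ($137k), Granite→Route 5 ($123k) — total 122+94+137+123 = $476k.
Row-greedy (each carrier in turn takes its best remaining route) gives $475k, worse by 1.

Maximum total: $476k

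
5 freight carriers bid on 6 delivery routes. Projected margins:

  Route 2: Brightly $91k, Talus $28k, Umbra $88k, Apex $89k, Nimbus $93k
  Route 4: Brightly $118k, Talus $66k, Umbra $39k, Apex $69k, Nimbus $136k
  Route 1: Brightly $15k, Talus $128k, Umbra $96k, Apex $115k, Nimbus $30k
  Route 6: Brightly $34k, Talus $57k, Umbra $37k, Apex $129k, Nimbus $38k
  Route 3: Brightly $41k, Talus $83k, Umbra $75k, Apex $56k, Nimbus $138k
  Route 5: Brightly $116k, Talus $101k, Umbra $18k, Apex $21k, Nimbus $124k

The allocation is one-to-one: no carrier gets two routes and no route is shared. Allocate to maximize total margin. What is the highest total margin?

Maximum total: $601k

Optimal: Brightly→Route 4 ($118k), Talus→Route 1 ($128k), Umbra→Route 2 ($88k), Apex→Route 6 ($129k), Nimbus→Route 3 ($138k) — total 118+128+88+129+138 = $601k.
Column-greedy (each route in turn goes to its best remaining carrier) gives $543k, worse by 58.
Swapping Brightly↔Talus (Brightly→Route 1 $15k, Talus→Route 4 $66k) loses 165.
Checked against all permutations: $601k is optimal.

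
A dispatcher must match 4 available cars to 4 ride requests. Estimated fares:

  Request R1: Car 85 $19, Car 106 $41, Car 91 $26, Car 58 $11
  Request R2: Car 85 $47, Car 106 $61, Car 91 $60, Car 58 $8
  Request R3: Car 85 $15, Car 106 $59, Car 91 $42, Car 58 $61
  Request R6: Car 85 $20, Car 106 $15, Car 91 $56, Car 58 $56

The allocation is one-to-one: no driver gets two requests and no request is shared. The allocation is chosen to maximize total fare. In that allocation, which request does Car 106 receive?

Car 106 receives Request R1.

Optimal: Car 85→Request R2 ($47), Car 106→Request R1 ($41), Car 91→Request R6 ($56), Car 58→Request R3 ($61) — total 47+41+56+61 = $205.
Column-greedy (each request in turn goes to its best remaining driver) gives $182, worse by 23.
Car 106's own top request is Request R2 ($61), but forcing Car 106→Request R2 and reassigning the rest optimally gives only $197 — worse by 8.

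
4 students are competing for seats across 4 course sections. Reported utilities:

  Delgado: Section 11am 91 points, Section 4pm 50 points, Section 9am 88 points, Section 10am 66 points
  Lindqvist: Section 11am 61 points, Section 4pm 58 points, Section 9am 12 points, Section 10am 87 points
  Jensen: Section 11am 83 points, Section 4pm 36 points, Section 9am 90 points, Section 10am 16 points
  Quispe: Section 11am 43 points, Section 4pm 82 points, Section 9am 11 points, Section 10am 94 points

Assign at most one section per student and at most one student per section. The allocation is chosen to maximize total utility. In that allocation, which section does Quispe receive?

Treat this as an assignment problem: match each student to one section.
Optimal: Delgado→Section 11am (91 points), Lindqvist→Section 10am (87 points), Jensen→Section 9am (90 points), Quispe→Section 4pm (82 points) — total 91+87+90+82 = 350 points.
Max-entry greedy (repeatedly take the single best remaining cell) gives 333 points, worse by 17.
Swapping Delgado↔Jensen (Delgado→Section 9am 88 points, Jensen→Section 11am 83 points) loses 10.
No other one-to-one assignment exceeds 350 points.
Quispe's own top section is Section 10am (94 points), but forcing Quispe→Section 10am and reassigning the rest optimally gives only 333 points — worse by 17.

Quispe receives Section 4pm.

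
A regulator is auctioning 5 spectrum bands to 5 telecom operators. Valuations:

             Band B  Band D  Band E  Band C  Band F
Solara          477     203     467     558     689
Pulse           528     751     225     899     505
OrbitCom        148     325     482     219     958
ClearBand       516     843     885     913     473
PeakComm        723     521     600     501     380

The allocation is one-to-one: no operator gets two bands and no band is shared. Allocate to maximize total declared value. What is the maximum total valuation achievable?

Optimal: Solara→Band E ($467M), Pulse→Band C ($899M), OrbitCom→Band F ($958M), ClearBand→Band D ($843M), PeakComm→Band B ($723M) — total 467+899+958+843+723 = $3890M.
Column-greedy (each band in turn goes to its best remaining operator) gives $3636M, worse by 254.
Every other assignment is strictly worse.

Max total: $3890M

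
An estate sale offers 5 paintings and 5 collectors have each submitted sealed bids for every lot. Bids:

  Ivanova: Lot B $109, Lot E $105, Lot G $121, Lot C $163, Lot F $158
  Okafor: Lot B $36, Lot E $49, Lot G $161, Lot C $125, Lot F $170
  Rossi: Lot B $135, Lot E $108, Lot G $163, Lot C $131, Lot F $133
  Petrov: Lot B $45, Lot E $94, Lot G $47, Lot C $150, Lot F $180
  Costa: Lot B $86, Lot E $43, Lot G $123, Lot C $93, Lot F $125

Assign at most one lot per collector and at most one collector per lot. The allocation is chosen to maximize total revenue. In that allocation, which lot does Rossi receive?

Treat this as an assignment problem: match each collector to one lot.
Optimal: Ivanova→Lot C ($163), Okafor→Lot G ($161), Rossi→Lot E ($108), Petrov→Lot F ($180), Costa→Lot B ($86) — total 163+161+108+180+86 = $698.
Row-greedy (each collector in turn takes its best remaining lot) gives $676, worse by 22.
Checked against all permutations: $698 is optimal.
Rossi's own top lot is Lot G ($163), but forcing Rossi→Lot G and reassigning the rest optimally gives only $676 — worse by 22.

Rossi receives Lot E.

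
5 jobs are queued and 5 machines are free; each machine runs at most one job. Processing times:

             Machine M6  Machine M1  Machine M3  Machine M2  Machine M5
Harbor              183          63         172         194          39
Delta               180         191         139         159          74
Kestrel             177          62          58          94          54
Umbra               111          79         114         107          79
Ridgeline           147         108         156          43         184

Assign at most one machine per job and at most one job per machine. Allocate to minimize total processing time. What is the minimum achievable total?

Optimal: Harbor→Machine M1 (63 min), Delta→Machine M5 (74 min), Kestrel→Machine M3 (58 min), Umbra→Machine M6 (111 min), Ridgeline→Machine M2 (43 min) — total 63+74+58+111+43 = 349 min.
Row-greedy (each job in turn takes its cheapest remaining machine) gives 494 min, worse by 145.
Every other assignment is strictly worse.

Min total: 349 min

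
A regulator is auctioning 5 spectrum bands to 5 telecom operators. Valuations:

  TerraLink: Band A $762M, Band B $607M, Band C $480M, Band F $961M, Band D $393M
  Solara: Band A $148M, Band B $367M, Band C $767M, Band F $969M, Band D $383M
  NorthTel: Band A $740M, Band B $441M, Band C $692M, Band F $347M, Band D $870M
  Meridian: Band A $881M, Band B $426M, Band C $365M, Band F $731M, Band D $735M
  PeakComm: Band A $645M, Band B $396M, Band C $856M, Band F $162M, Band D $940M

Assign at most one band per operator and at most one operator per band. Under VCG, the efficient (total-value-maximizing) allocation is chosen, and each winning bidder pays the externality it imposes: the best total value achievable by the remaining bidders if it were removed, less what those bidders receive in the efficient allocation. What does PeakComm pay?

Efficient allocation: TerraLink→Band B ($607M), Solara→Band F ($969M), NorthTel→Band D ($870M), Meridian→Band A ($881M), PeakComm→Band C ($856M); total welfare W = $4183M.
PeakComm receives Band C at value $856M, so the others get W − 856 = $3327M.
Without PeakComm: best allocation of the remaining 4 bidders over all 5 bands is TerraLink→Band F ($961M), Solara→Band C ($767M), NorthTel→Band D ($870M), Meridian→Band A ($881M), total $3479M.
VCG payment = (others' best without PeakComm) − (others' welfare with PeakComm) = 3479 − 3327 = $152M.

PeakComm pays $152M.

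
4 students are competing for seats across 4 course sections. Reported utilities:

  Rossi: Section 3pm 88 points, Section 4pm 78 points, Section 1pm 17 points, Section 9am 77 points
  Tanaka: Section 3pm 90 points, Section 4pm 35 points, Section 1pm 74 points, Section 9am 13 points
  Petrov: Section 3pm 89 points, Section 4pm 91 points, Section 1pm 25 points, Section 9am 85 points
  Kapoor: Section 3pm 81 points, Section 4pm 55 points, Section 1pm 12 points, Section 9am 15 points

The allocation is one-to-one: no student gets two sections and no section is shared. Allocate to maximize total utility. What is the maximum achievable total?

Optimal: Rossi→Section 9am (77 points), Tanaka→Section 1pm (74 points), Petrov→Section 4pm (91 points), Kapoor→Section 3pm (81 points) — total 77+74+91+81 = 323 points.
Max-entry greedy (repeatedly take the single best remaining cell) gives 270 points, worse by 53.
Swapping Petrov↔Kapoor (Petrov→Section 3pm 89 points, Kapoor→Section 4pm 55 points) loses 28.
Checked against all permutations: 323 points is optimal.

Max total: 323 points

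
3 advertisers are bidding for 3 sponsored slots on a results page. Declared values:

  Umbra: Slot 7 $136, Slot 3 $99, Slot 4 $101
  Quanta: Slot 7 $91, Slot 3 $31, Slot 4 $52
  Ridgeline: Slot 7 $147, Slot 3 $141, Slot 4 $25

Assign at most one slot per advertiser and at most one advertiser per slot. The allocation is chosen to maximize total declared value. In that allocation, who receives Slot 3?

This is the linear assignment problem.
Optimal: Umbra→Slot 4 ($101), Quanta→Slot 7 ($91), Ridgeline→Slot 3 ($141) — total 101+91+141 = $333.
Next-best assignment: Umbra→Slot 7, Quanta→Slot 4, Ridgeline→Slot 3 = $329.
Ridgeline's own top slot is Slot 7 ($147), but forcing Ridgeline→Slot 7 and reassigning the rest optimally gives only $298 — worse by 35.

Ridgeline receives Slot 3.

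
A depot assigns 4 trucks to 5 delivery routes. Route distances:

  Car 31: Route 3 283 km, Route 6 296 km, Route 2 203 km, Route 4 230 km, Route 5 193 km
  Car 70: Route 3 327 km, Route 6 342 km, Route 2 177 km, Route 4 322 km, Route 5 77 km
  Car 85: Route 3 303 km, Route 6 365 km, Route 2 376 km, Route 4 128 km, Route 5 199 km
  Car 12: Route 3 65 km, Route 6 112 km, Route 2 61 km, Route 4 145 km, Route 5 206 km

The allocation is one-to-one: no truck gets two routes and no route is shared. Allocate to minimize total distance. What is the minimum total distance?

Minimum total: 473 km

Treat this as an assignment problem: match each truck to one route.
Optimal: Car 31→Route 2 (203 km), Car 70→Route 5 (77 km), Car 85→Route 4 (128 km), Car 12→Route 3 (65 km) — total 203+77+128+65 = 473 km.
Min-entry greedy (repeatedly take the single cheapest remaining cell) gives 549 km, worse by 76.
Next-best assignment: Car 31→Route 2, Car 70→Route 5, Car 85→Route 4, Car 12→Route 6 = 520 km.
Checked against all permutations: 473 km is optimal.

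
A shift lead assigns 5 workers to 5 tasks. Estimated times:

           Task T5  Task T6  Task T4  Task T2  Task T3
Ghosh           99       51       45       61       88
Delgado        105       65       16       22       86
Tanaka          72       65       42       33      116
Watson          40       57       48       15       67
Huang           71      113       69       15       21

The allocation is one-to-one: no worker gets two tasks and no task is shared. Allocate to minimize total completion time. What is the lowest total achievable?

This is a one-to-one assignment (minimum-cost bipartite matching).
Optimal: Ghosh→Task T6 (51 min), Delgado→Task T4 (16 min), Tanaka→Task T2 (33 min), Watson→Task T5 (40 min), Huang→Task T3 (21 min) — total 51+16+33+40+21 = 161 min.
Column-greedy (each task in turn goes to its cheapest remaining worker) gives 238 min, worse by 77.
Next-best assignment: Ghosh→Task T6, Delgado→Task T4, Tanaka→Task T5, Watson→Task T2, Huang→Task T3 = 175 min.
Swapping Watson↔Tanaka (Watson→Task T2 15 min, Tanaka→Task T5 72 min) adds 14.
Every other assignment is strictly worse.

Min total: 161 min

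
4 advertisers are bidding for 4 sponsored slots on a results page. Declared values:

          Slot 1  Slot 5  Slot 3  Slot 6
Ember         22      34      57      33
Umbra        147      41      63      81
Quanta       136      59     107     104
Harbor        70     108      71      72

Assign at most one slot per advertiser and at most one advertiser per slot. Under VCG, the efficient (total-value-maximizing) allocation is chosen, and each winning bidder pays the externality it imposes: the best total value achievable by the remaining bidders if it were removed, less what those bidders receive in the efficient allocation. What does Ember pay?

Efficient allocation: Ember→Slot 3 ($57), Umbra→Slot 1 ($147), Quanta→Slot 6 ($104), Harbor→Slot 5 ($108); total welfare W = $416.
Ember receives Slot 3 at value $57, so the others get W − 57 = $359.
Without Ember: best allocation of the remaining 3 bidders over all 4 slots is Umbra→Slot 1 ($147), Quanta→Slot 3 ($107), Harbor→Slot 5 ($108), total $362.
VCG payment = (others' best without Ember) − (others' welfare with Ember) = 362 − 359 = $3.

Ember pays $3.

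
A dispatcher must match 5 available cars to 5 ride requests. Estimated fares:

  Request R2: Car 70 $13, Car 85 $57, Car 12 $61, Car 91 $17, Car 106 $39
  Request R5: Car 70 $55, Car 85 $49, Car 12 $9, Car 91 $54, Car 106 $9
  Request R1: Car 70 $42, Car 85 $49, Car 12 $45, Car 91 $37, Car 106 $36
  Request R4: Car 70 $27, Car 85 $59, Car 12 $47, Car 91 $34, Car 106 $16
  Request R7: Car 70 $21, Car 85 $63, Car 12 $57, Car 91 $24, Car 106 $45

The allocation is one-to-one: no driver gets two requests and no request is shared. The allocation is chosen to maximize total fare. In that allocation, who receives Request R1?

Car 70 receives Request R1.

This is a one-to-one assignment (maximum-weight bipartite matching).
Optimal: Car 70→Request R1 ($42), Car 85→Request R4 ($59), Car 12→Request R2 ($61), Car 91→Request R5 ($54), Car 106→Request R7 ($45) — total 42+59+61+54+45 = $261.
Column-greedy (each request in turn goes to its best remaining driver) gives $244, worse by 17.
Car 70's own top request is Request R5 ($55), but forcing Car 70→Request R5 and reassigning the rest optimally gives only $257 — worse by 4.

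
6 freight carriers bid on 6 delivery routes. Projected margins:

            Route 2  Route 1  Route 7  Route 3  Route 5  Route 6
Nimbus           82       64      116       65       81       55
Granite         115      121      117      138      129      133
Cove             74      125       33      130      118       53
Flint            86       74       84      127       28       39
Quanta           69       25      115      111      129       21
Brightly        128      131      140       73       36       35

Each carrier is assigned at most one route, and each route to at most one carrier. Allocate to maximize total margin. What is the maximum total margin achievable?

Max total: $758k

This is a one-to-one assignment (maximum-weight bipartite matching).
Optimal: Nimbus→Route 7 ($116k), Granite→Route 6 ($133k), Cove→Route 1 ($125k), Flint→Route 3 ($127k), Quanta→Route 5 ($129k), Brightly→Route 2 ($128k) — total 116+133+125+127+129+128 = $758k.
Next-best assignment: Nimbus→Route 2, Granite→Route 6, Cove→Route 1, Flint→Route 3, Quanta→Route 5, Brightly→Route 7 = $736k.
Swapping Cove↔Granite (Cove→Route 6 $53k, Granite→Route 1 $121k) loses 84.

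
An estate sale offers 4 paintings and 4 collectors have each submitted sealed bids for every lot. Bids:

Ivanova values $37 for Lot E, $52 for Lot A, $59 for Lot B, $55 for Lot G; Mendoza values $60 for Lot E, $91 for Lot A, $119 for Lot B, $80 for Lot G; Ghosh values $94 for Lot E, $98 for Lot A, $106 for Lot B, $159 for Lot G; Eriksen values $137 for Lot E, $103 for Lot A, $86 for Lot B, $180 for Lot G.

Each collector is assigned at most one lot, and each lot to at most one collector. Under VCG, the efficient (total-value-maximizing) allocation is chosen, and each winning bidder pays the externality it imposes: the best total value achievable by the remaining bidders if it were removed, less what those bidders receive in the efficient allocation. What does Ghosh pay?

Efficient allocation: Ivanova→Lot A ($52), Mendoza→Lot B ($119), Ghosh→Lot G ($159), Eriksen→Lot E ($137); total welfare W = $467.
Ghosh receives Lot G at value $159, so the others get W − 159 = $308.
Without Ghosh: best allocation of the remaining 3 bidders over all 4 lots is Ivanova→Lot A ($52), Mendoza→Lot B ($119), Eriksen→Lot G ($180), total $351.
VCG payment = (others' best without Ghosh) − (others' welfare with Ghosh) = 351 − 308 = $43.

Ghosh pays $43.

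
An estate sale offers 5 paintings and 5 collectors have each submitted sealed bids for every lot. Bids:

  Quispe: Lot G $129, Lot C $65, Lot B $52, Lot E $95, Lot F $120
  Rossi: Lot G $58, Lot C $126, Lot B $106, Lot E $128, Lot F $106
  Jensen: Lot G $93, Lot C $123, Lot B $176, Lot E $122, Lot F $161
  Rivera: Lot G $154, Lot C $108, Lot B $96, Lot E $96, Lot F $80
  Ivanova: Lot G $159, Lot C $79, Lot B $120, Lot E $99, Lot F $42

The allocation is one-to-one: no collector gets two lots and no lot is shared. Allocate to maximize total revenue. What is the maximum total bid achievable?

Treat this as an assignment problem: match each collector to one lot.
Optimal: Quispe→Lot F ($120), Rossi→Lot E ($128), Jensen→Lot B ($176), Rivera→Lot C ($108), Ivanova→Lot G ($159) — total 120+128+176+108+159 = $691.
Column-greedy (each lot in turn goes to its best remaining collector) gives $677, worse by 14.
Next-best assignment: Quispe→Lot F, Rossi→Lot C, Jensen→Lot B, Rivera→Lot E, Ivanova→Lot G = $677.
Swapping Jensen↔Rossi (Jensen→Lot E $122, Rossi→Lot B $106) loses 76.

Max total: $691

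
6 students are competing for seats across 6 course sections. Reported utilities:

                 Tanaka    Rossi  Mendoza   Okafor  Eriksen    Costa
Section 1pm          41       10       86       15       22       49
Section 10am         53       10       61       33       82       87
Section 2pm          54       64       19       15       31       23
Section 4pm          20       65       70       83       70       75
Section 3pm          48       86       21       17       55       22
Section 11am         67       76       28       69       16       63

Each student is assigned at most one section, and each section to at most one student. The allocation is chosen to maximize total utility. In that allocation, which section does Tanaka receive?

Treat this as an assignment problem: match each student to one section.
Optimal: Tanaka→Section 2pm (54 points), Rossi→Section 3pm (86 points), Mendoza→Section 1pm (86 points), Okafor→Section 4pm (83 points), Eriksen→Section 10am (82 points), Costa→Section 11am (63 points) — total 54+86+86+83+82+63 = 454 points.
Max-entry greedy (repeatedly take the single best remaining cell) gives 440 points, worse by 14.
Tanaka's own top section is Section 11am (67 points), but forcing Tanaka→Section 11am and reassigning the rest optimally gives only 442 points — worse by 12.

Tanaka receives Section 2pm.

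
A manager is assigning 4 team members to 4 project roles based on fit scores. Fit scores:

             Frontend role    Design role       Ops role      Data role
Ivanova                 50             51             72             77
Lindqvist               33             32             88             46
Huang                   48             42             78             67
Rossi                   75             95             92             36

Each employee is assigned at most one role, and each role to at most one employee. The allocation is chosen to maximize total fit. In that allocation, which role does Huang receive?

This is the linear assignment problem.
Optimal: Ivanova→Data role (77 pts), Lindqvist→Ops role (88 pts), Huang→Frontend role (48 pts), Rossi→Design role (95 pts) — total 77+88+48+95 = 308 pts.
Column-greedy (each role in turn goes to its best remaining employee) gives 281 pts, worse by 27.
Next-best assignment: Ivanova→Frontend role, Lindqvist→Ops role, Huang→Data role, Rossi→Design role = 300 pts.
Checked against all permutations: 308 pts is optimal.
Huang's own top role is Ops role (78 pts), but forcing Huang→Ops role and reassigning the rest optimally gives only 283 pts — worse by 25.

Huang receives Frontend role.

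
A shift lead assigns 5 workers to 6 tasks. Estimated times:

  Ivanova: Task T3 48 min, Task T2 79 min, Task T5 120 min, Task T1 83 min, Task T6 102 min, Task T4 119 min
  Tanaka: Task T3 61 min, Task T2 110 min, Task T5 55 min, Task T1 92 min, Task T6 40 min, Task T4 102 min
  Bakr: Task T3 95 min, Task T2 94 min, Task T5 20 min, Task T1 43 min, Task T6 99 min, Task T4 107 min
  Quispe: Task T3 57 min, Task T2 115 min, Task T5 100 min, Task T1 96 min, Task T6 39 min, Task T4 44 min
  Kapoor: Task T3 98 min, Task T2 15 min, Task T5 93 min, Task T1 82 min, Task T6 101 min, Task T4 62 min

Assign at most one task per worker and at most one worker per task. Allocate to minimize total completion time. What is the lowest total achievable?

Treat this as an assignment problem: match each worker to one task.
Optimal: Ivanova→Task T3 (48 min), Tanaka→Task T6 (40 min), Bakr→Task T5 (20 min), Quispe→Task T4 (44 min), Kapoor→Task T2 (15 min) — total 48+40+20+44+15 = 167 min.
Min-entry greedy (repeatedly take the single cheapest remaining cell) gives 214 min, worse by 47.
Next-best assignment: Ivanova→Task T3, Tanaka→Task T6, Bakr→Task T1, Quispe→Task T4, Kapoor→Task T2 = 190 min.
Swapping Kapoor↔Tanaka (Kapoor→Task T6 101 min, Tanaka→Task T2 110 min) adds 156.

Minimum total: 167 min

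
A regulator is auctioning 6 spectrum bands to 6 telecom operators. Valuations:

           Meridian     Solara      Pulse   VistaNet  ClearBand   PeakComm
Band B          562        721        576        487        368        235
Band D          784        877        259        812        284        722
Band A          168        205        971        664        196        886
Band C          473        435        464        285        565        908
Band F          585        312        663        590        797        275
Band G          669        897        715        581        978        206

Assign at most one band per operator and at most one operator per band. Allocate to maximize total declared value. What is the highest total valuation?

Maximum total: $4975M

This is a one-to-one assignment (maximum-weight bipartite matching).
Optimal: Meridian→Band F ($585M), Solara→Band B ($721M), Pulse→Band A ($971M), VistaNet→Band D ($812M), ClearBand→Band G ($978M), PeakComm→Band C ($908M) — total 585+721+971+812+978+908 = $4975M.
Max-entry greedy (repeatedly take the single best remaining cell) gives $4886M, worse by 89.
Swapping Meridian↔VistaNet (Meridian→Band D $784M, VistaNet→Band F $590M) loses 23.
Every other assignment is strictly worse.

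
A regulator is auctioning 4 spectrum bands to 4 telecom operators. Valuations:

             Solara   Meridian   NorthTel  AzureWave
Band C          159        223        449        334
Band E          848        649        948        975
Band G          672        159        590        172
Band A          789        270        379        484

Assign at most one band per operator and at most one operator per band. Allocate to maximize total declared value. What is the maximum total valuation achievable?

Maximum total: $2577M

This is the linear assignment problem.
Optimal: Solara→Band A ($789M), Meridian→Band C ($223M), NorthTel→Band G ($590M), AzureWave→Band E ($975M) — total 789+223+590+975 = $2577M.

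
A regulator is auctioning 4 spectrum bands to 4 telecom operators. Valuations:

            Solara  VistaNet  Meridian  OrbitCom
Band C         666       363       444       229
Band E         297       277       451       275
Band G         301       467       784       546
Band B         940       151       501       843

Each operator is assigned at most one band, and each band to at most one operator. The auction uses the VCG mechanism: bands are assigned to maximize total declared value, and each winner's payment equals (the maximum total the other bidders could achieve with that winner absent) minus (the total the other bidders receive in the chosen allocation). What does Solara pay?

Efficient allocation: Solara→Band C ($666M), VistaNet→Band E ($277M), Meridian→Band G ($784M), OrbitCom→Band B ($843M); total welfare W = $2570M.
Solara receives Band C at value $666M, so the others get W − 666 = $1904M.
Without Solara: best allocation of the remaining 3 bidders over all 4 bands is VistaNet→Band C ($363M), Meridian→Band G ($784M), OrbitCom→Band B ($843M), total $1990M.
VCG payment = (others' best without Solara) − (others' welfare with Solara) = 1990 − 1904 = $86M.

Solara pays $86M.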